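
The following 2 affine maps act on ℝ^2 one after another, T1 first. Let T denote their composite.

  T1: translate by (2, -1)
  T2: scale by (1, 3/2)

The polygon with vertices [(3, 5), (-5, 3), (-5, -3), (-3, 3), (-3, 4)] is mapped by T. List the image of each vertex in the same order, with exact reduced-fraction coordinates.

image vertices: (5, 6), (-3, 3), (-3, -6), (-1, 3), (-1, 9/2)

T1 translate by (2, -1): (3, 5) → (5, 4); (-5, 3) → (-3, 2); (-5, -3) → (-3, -4); (-3, 3) → (-1, 2); (-3, 4) → (-1, 3)
T2 scale by (1, 3/2): (5, 4) → (5, 6); (-3, 2) → (-3, 3); (-3, -4) → (-3, -6); (-1, 2) → (-1, 3); (-1, 3) → (-1, 9/2)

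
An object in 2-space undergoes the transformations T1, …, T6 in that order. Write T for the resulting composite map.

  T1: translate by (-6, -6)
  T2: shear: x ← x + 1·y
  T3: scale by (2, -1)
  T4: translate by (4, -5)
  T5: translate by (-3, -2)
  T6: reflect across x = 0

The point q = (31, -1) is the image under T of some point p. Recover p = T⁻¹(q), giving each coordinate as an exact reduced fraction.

p = (-4, 0)

T1 = [1 0 -6; 0 1 -6; 0 0 1]
T2·T1 = [1 1 -12; 0 1 -6; 0 0 1]
T3·…·T1 = [2 2 -24; 0 -1 6; 0 0 1]
T4·…·T1 = [2 2 -20; 0 -1 1; 0 0 1]
T5·…·T1 = [2 2 -23; 0 -1 -1; 0 0 1]
T6·…·T1 = [-2 -2 23; 0 -1 -1; 0 0 1]
det M = 2; M⁻¹ = [-1/2 1 25/2; 0 -1 -1; 0 0 1]
M⁻¹ · (31, -1)ᵀ = (-4, 0)ᵀ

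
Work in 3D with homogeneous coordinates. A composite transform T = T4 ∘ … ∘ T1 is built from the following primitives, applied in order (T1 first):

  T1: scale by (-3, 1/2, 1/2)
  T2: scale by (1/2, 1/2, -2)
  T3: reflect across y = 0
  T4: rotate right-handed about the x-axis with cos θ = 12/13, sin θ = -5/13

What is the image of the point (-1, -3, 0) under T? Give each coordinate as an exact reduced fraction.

T1 scale by (-3, 1/2, 1/2): (-1, -3, 0) → (3, -3/2, 0)
T2 scale by (1/2, 1/2, -2): (3, -3/2, 0) → (3/2, -3/4, 0)
T3 reflect across y = 0: (3/2, -3/4, 0) → (3/2, 3/4, 0)
T4 rotate right-handed about the x-axis with cos θ = 12/13, sin θ = -5/13: (3/2, 3/4, 0) → (3/2, 9/13, -15/52)

T(p) = (3/2, 9/13, -15/52)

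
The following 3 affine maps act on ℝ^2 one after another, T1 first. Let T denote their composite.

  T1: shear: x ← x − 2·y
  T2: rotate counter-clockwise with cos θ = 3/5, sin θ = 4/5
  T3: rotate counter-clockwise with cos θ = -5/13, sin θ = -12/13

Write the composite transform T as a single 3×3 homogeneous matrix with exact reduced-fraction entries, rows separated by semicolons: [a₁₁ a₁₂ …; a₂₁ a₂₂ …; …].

T = [33/65 -2/13 0; -56/65 29/13 0; 0 0 1]

T1 = [1 -2 0; 0 1 0; 0 0 1]
T2·T1 = [3/5 -2 0; 4/5 -1 0; 0 0 1]
T3·…·T1 = [33/65 -2/13 0; -56/65 29/13 0; 0 0 1]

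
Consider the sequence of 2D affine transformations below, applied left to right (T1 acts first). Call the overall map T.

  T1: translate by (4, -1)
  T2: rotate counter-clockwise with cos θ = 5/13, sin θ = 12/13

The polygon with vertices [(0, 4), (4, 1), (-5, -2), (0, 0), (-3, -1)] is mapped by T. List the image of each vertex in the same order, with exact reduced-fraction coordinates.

image vertices: (-16/13, 63/13), (40/13, 96/13), (31/13, -27/13), (32/13, 43/13), (29/13, 2/13)

T1 translate by (4, -1): (0, 4) → (4, 3); (4, 1) → (8, 0); (-5, -2) → (-1, -3); (0, 0) → (4, -1); (-3, -1) → (1, -2)
T2 rotate counter-clockwise with cos θ = 5/13, sin θ = 12/13: (4, 3) → (-16/13, 63/13); (8, 0) → (40/13, 96/13); (-1, -3) → (31/13, -27/13); (4, -1) → (32/13, 43/13); (1, -2) → (29/13, 2/13)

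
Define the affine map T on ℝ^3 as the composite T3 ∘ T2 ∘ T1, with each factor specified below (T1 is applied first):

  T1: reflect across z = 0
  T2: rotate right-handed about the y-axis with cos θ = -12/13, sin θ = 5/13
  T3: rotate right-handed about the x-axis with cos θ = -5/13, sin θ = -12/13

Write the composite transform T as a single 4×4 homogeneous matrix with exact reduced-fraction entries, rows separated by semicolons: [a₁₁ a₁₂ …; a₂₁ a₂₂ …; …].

T = [-12/13 0 -5/13 0; -60/169 -5/13 144/169 0; 25/169 -12/13 -60/169 0; 0 0 0 1]

T1 = [1 0 0 0; 0 1 0 0; 0 0 -1 0; 0 0 0 1]
T2·T1 = [-12/13 0 -5/13 0; 0 1 0 0; -5/13 0 12/13 0; 0 0 0 1]
T3·…·T1 = [-12/13 0 -5/13 0; -60/169 -5/13 144/169 0; 25/169 -12/13 -60/169 0; 0 0 0 1]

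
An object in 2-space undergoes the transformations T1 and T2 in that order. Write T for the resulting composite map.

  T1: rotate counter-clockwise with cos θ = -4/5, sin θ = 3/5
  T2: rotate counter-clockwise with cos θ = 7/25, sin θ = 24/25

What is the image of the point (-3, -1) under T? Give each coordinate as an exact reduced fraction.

T1 rotate counter-clockwise with cos θ = -4/5, sin θ = 3/5: (-3, -1) → (3, -1)
T2 rotate counter-clockwise with cos θ = 7/25, sin θ = 24/25: (3, -1) → (9/5, 13/5)

T(p) = (9/5, 13/5)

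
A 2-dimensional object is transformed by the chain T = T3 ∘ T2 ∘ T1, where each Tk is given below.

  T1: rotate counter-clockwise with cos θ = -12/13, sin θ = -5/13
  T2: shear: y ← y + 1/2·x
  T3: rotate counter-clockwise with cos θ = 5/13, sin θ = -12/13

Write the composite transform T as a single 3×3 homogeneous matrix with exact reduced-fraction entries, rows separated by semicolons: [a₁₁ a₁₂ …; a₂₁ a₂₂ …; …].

T1 = [-12/13 5/13 0; -5/13 -12/13 0; 0 0 1]
T2·T1 = [-12/13 5/13 0; -11/13 -19/26 0; 0 0 1]
T3·…·T1 = [-192/169 -89/169 0; 89/169 -215/338 0; 0 0 1]

T = [-192/169 -89/169 0; 89/169 -215/338 0; 0 0 1]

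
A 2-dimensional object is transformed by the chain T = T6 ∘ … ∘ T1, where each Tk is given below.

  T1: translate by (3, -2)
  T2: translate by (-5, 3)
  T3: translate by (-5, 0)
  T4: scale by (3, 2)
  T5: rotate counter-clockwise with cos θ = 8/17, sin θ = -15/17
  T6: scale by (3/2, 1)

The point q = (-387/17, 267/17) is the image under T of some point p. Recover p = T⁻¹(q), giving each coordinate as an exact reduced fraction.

p = (0, -4)

T1 = [1 0 3; 0 1 -2; 0 0 1]
T2·T1 = [1 0 -2; 0 1 1; 0 0 1]
T3·…·T1 = [1 0 -7; 0 1 1; 0 0 1]
T4·…·T1 = [3 0 -21; 0 2 2; 0 0 1]
T5·…·T1 = [24/17 30/17 -138/17; -45/17 16/17 331/17; 0 0 1]
T6·…·T1 = [36/17 45/17 -207/17; -45/17 16/17 331/17; 0 0 1]
det M = 9; M⁻¹ = [16/153 -5/17 7; 5/17 4/17 -1; 0 0 1]
M⁻¹ · (-387/17, 267/17)ᵀ = (0, -4)ᵀ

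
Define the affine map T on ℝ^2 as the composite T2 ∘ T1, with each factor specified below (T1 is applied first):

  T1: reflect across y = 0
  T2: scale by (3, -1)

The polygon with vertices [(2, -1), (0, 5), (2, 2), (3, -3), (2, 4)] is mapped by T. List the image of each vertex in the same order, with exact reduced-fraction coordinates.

T1 reflect across y = 0: (2, -1) → (2, 1); (0, 5) → (0, -5); (2, 2) → (2, -2); (3, -3) → (3, 3); (2, 4) → (2, -4)
T2 scale by (3, -1): (2, 1) → (6, -1); (0, -5) → (0, 5); (2, -2) → (6, 2); (3, 3) → (9, -3); (2, -4) → (6, 4)

image vertices: (6, -1), (0, 5), (6, 2), (9, -3), (6, 4)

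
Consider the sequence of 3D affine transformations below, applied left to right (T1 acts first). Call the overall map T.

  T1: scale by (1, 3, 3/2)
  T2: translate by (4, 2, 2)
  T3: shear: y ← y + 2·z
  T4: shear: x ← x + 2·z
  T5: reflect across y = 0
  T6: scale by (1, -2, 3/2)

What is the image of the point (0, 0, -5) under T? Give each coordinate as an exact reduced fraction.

T1 scale by (1, 3, 3/2): (0, 0, -5) → (0, 0, -15/2)
T2 translate by (4, 2, 2): (0, 0, -15/2) → (4, 2, -11/2)
T3 shear: y ← y + 2·z: (4, 2, -11/2) → (4, -9, -11/2)
T4 shear: x ← x + 2·z: (4, -9, -11/2) → (-7, -9, -11/2)
T5 reflect across y = 0: (-7, -9, -11/2) → (-7, 9, -11/2)
T6 scale by (1, -2, 3/2): (-7, 9, -11/2) → (-7, -18, -33/4)

T(p) = (-7, -18, -33/4)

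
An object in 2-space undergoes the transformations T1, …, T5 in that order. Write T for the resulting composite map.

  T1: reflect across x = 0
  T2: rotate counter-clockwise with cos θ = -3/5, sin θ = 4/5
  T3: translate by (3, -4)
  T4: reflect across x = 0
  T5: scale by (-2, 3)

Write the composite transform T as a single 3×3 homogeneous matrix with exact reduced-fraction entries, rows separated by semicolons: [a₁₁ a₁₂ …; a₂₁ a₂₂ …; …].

T1 = [-1 0 0; 0 1 0; 0 0 1]
T2·T1 = [3/5 -4/5 0; -4/5 -3/5 0; 0 0 1]
T3·…·T1 = [3/5 -4/5 3; -4/5 -3/5 -4; 0 0 1]
T4·…·T1 = [-3/5 4/5 -3; -4/5 -3/5 -4; 0 0 1]
T5·…·T1 = [6/5 -8/5 6; -12/5 -9/5 -12; 0 0 1]

T = [6/5 -8/5 6; -12/5 -9/5 -12; 0 0 1]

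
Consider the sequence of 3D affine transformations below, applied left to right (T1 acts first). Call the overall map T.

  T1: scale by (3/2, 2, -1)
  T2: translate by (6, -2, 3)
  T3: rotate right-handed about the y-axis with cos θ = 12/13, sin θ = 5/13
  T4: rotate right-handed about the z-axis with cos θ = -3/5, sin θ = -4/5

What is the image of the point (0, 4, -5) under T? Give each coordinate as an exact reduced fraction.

T(p) = (-24/65, -682/65, 66/13)

T1 scale by (3/2, 2, -1): (0, 4, -5) → (0, 8, 5)
T2 translate by (6, -2, 3): (0, 8, 5) → (6, 6, 8)
T3 rotate right-handed about the y-axis with cos θ = 12/13, sin θ = 5/13: (6, 6, 8) → (112/13, 6, 66/13)
T4 rotate right-handed about the z-axis with cos θ = -3/5, sin θ = -4/5: (112/13, 6, 66/13) → (-24/65, -682/65, 66/13)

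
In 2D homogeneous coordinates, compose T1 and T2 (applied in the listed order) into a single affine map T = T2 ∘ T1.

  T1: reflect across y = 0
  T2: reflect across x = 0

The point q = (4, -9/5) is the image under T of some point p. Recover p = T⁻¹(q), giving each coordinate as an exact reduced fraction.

T1 = [1 0 0; 0 -1 0; 0 0 1]
T2·T1 = [-1 0 0; 0 -1 0; 0 0 1]
det M = 1; M⁻¹ = [-1 0 0; 0 -1 0; 0 0 1]
M⁻¹ · (4, -9/5)ᵀ = (-4, 9/5)ᵀ

p = (-4, 9/5)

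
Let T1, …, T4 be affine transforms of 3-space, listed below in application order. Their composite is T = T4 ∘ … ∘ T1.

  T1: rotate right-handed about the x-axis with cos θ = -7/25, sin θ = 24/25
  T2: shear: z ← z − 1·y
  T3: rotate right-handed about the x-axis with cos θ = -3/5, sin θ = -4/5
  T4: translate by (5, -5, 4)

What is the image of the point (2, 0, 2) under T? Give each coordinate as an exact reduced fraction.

T1 rotate right-handed about the x-axis with cos θ = -7/25, sin θ = 24/25: (2, 0, 2) → (2, -48/25, -14/25)
T2 shear: z ← z − 1·y: (2, -48/25, -14/25) → (2, -48/25, 34/25)
T3 rotate right-handed about the x-axis with cos θ = -3/5, sin θ = -4/5: (2, -48/25, 34/25) → (2, 56/25, 18/25)
T4 translate by (5, -5, 4): (2, 56/25, 18/25) → (7, -69/25, 118/25)

T(p) = (7, -69/25, 118/25)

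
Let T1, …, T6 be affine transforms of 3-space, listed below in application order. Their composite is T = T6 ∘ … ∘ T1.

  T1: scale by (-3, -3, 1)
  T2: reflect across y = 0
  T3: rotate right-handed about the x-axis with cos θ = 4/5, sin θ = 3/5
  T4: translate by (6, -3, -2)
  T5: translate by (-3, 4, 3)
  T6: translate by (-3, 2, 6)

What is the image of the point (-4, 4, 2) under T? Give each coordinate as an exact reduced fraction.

T(p) = (12, 57/5, 79/5)

T1 scale by (-3, -3, 1): (-4, 4, 2) → (12, -12, 2)
T2 reflect across y = 0: (12, -12, 2) → (12, 12, 2)
T3 rotate right-handed about the x-axis with cos θ = 4/5, sin θ = 3/5: (12, 12, 2) → (12, 42/5, 44/5)
T4 translate by (6, -3, -2): (12, 42/5, 44/5) → (18, 27/5, 34/5)
T5 translate by (-3, 4, 3): (18, 27/5, 34/5) → (15, 47/5, 49/5)
T6 translate by (-3, 2, 6): (15, 47/5, 49/5) → (12, 57/5, 79/5)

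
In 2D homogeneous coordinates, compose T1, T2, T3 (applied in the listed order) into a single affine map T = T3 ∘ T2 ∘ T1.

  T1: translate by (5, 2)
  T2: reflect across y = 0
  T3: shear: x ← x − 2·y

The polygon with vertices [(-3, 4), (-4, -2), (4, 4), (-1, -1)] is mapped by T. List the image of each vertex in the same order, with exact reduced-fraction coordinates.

image vertices: (14, -6), (1, 0), (21, -6), (6, -1)

T1 translate by (5, 2): (-3, 4) → (2, 6); (-4, -2) → (1, 0); (4, 4) → (9, 6); (-1, -1) → (4, 1)
T2 reflect across y = 0: (2, 6) → (2, -6); (1, 0) → (1, 0); (9, 6) → (9, -6); (4, 1) → (4, -1)
T3 shear: x ← x − 2·y: (2, -6) → (14, -6); (1, 0) → (1, 0); (9, -6) → (21, -6); (4, -1) → (6, -1)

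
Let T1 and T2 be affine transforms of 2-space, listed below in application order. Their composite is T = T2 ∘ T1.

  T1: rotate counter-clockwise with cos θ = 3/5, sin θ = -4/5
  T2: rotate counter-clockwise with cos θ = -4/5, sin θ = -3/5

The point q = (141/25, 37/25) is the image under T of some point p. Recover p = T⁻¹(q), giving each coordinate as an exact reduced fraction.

p = (-5, -3)

T1 = [3/5 4/5 0; -4/5 3/5 0; 0 0 1]
T2·T1 = [-24/25 -7/25 0; 7/25 -24/25 0; 0 0 1]
det M = 1; M⁻¹ = [-24/25 7/25 0; -7/25 -24/25 0; 0 0 1]
M⁻¹ · (141/25, 37/25)ᵀ = (-5, -3)ᵀ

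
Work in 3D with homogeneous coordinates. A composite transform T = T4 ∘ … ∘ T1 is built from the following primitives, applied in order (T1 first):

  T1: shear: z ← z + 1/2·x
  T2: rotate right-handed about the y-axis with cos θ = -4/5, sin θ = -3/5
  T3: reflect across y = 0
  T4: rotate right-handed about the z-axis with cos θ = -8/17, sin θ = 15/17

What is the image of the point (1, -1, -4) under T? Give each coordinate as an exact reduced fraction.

T1 shear: z ← z + 1/2·x: (1, -1, -4) → (1, -1, -7/2)
T2 rotate right-handed about the y-axis with cos θ = -4/5, sin θ = -3/5: (1, -1, -7/2) → (13/10, -1, 17/5)
T3 reflect across y = 0: (13/10, -1, 17/5) → (13/10, 1, 17/5)
T4 rotate right-handed about the z-axis with cos θ = -8/17, sin θ = 15/17: (13/10, 1, 17/5) → (-127/85, 23/34, 17/5)

T(p) = (-127/85, 23/34, 17/5)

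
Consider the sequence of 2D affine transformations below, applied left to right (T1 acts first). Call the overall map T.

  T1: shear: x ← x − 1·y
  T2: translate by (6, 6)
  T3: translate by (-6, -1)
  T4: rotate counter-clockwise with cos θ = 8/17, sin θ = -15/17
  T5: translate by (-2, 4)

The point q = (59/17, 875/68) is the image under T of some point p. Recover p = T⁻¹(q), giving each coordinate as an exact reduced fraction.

p = (-5/4, 4)

T1 = [1 -1 0; 0 1 0; 0 0 1]
T2·T1 = [1 -1 6; 0 1 6; 0 0 1]
T3·…·T1 = [1 -1 0; 0 1 5; 0 0 1]
T4·…·T1 = [8/17 7/17 75/17; -15/17 23/17 40/17; 0 0 1]
T5·…·T1 = [8/17 7/17 41/17; -15/17 23/17 108/17; 0 0 1]
det M = 1; M⁻¹ = [23/17 -7/17 -11/17; 15/17 8/17 -87/17; 0 0 1]
M⁻¹ · (59/17, 875/68)ᵀ = (-5/4, 4)ᵀ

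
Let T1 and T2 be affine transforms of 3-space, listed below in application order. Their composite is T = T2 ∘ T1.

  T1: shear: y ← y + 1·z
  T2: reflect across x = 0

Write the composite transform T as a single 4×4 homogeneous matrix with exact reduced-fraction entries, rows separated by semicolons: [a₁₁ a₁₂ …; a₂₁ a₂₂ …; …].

T1 = [1 0 0 0; 0 1 1 0; 0 0 1 0; 0 0 0 1]
T2·T1 = [-1 0 0 0; 0 1 1 0; 0 0 1 0; 0 0 0 1]

T = [-1 0 0 0; 0 1 1 0; 0 0 1 0; 0 0 0 1]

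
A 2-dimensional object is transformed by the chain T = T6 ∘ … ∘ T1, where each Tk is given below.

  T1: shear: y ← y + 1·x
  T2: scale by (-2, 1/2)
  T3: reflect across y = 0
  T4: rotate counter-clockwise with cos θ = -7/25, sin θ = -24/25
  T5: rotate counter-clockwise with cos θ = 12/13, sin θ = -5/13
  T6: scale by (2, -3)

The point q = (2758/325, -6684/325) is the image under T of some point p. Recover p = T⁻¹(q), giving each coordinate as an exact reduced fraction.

p = (4, -2)

T1 = [1 0 0; 1 1 0; 0 0 1]
T2·T1 = [-2 0 0; 1/2 1/2 0; 0 0 1]
T3·…·T1 = [-2 0 0; -1/2 -1/2 0; 0 0 1]
T4·…·T1 = [2/25 -12/25 0; 103/50 7/50 0; 0 0 1]
T5·…·T1 = [563/650 -253/650 0; 608/325 102/325 0; 0 0 1]
T6·…·T1 = [563/325 -253/325 0; -1824/325 -306/325 0; 0 0 1]
det M = -6; M⁻¹ = [51/325 -253/1950 0; -304/325 -563/1950 0; 0 0 1]
M⁻¹ · (2758/325, -6684/325)ᵀ = (4, -2)ᵀ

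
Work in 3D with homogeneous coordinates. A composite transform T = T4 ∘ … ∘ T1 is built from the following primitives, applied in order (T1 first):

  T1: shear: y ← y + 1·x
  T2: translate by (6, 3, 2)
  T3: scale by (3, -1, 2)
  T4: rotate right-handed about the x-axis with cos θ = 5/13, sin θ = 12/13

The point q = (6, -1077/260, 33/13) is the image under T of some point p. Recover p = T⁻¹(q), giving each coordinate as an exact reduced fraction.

T1 = [1 0 0 0; 1 1 0 0; 0 0 1 0; 0 0 0 1]
T2·T1 = [1 0 0 6; 1 1 0 3; 0 0 1 2; 0 0 0 1]
T3·…·T1 = [3 0 0 18; -1 -1 0 -3; 0 0 2 4; 0 0 0 1]
T4·…·T1 = [3 0 0 18; -5/13 -5/13 -24/13 -63/13; -12/13 -12/13 10/13 -16/13; 0 0 0 1]
det M = -6; M⁻¹ = [1/3 0 0 -6; -1/3 -5/13 -12/13 3; 0 -6/13 5/26 -2; 0 0 0 1]
M⁻¹ · (6, -1077/260, 33/13)ᵀ = (-4, 1/4, 2/5)ᵀ

p = (-4, 1/4, 2/5)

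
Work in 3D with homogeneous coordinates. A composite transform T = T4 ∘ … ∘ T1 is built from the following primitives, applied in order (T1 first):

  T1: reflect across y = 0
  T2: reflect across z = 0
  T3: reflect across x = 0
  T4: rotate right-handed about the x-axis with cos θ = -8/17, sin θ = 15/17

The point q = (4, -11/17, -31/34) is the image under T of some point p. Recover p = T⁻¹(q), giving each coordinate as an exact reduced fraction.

p = (-4, 1/2, -1)

T1 = [1 0 0 0; 0 -1 0 0; 0 0 1 0; 0 0 0 1]
T2·T1 = [1 0 0 0; 0 -1 0 0; 0 0 -1 0; 0 0 0 1]
T3·…·T1 = [-1 0 0 0; 0 -1 0 0; 0 0 -1 0; 0 0 0 1]
T4·…·T1 = [-1 0 0 0; 0 8/17 15/17 0; 0 -15/17 8/17 0; 0 0 0 1]
det M = -1; M⁻¹ = [-1 0 0 0; 0 8/17 -15/17 0; 0 15/17 8/17 0; 0 0 0 1]
M⁻¹ · (4, -11/17, -31/34)ᵀ = (-4, 1/2, -1)ᵀ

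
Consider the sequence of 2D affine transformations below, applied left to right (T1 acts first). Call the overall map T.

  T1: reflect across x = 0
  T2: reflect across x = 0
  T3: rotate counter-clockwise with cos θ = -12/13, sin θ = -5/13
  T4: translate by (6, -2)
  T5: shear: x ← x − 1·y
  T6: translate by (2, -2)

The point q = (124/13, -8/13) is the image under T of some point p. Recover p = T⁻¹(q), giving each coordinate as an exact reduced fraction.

T1 = [-1 0 0; 0 1 0; 0 0 1]
T2·T1 = [1 0 0; 0 1 0; 0 0 1]
T3·…·T1 = [-12/13 5/13 0; -5/13 -12/13 0; 0 0 1]
T4·…·T1 = [-12/13 5/13 6; -5/13 -12/13 -2; 0 0 1]
T5·…·T1 = [-7/13 17/13 8; -5/13 -12/13 -2; 0 0 1]
T6·…·T1 = [-7/13 17/13 10; -5/13 -12/13 -4; 0 0 1]
det M = 1; M⁻¹ = [-12/13 -17/13 4; 5/13 -7/13 -6; 0 0 1]
M⁻¹ · (124/13, -8/13)ᵀ = (-4, -2)ᵀ

p = (-4, -2)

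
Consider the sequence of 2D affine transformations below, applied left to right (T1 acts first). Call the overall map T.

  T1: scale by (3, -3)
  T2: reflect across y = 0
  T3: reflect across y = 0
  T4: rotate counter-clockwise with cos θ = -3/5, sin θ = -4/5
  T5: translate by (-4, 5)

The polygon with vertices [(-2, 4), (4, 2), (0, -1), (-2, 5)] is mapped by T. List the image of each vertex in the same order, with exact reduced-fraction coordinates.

image vertices: (-10, 17), (-16, -1), (-8/5, 16/5), (-62/5, 94/5)

T1 scale by (3, -3): (-2, 4) → (-6, -12); (4, 2) → (12, -6); (0, -1) → (0, 3); (-2, 5) → (-6, -15)
T2 reflect across y = 0: (-6, -12) → (-6, 12); (12, -6) → (12, 6); (0, 3) → (0, -3); (-6, -15) → (-6, 15)
T3 reflect across y = 0: (-6, 12) → (-6, -12); (12, 6) → (12, -6); (0, -3) → (0, 3); (-6, 15) → (-6, -15)
T4 rotate counter-clockwise with cos θ = -3/5, sin θ = -4/5: (-6, -12) → (-6, 12); (12, -6) → (-12, -6); (0, 3) → (12/5, -9/5); (-6, -15) → (-42/5, 69/5)
T5 translate by (-4, 5): (-6, 12) → (-10, 17); (-12, -6) → (-16, -1); (12/5, -9/5) → (-8/5, 16/5); (-42/5, 69/5) → (-62/5, 94/5)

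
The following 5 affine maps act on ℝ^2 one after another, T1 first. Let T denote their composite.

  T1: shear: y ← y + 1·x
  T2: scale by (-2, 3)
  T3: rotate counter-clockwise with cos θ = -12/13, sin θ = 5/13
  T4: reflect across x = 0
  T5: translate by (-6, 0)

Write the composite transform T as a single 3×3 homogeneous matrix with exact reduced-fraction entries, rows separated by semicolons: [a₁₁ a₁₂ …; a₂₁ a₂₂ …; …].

T1 = [1 0 0; 1 1 0; 0 0 1]
T2·T1 = [-2 0 0; 3 3 0; 0 0 1]
T3·…·T1 = [9/13 -15/13 0; -46/13 -36/13 0; 0 0 1]
T4·…·T1 = [-9/13 15/13 0; -46/13 -36/13 0; 0 0 1]
T5·…·T1 = [-9/13 15/13 -6; -46/13 -36/13 0; 0 0 1]

T = [-9/13 15/13 -6; -46/13 -36/13 0; 0 0 1]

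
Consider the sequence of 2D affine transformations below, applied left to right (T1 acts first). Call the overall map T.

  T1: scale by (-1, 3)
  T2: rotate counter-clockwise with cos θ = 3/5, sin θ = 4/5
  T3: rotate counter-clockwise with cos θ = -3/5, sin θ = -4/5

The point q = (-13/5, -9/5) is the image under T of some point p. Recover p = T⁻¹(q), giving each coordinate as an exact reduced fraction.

p = (-1, -1)

T1 = [-1 0 0; 0 3 0; 0 0 1]
T2·T1 = [-3/5 -12/5 0; -4/5 9/5 0; 0 0 1]
T3·…·T1 = [-7/25 72/25 0; 24/25 21/25 0; 0 0 1]
det M = -3; M⁻¹ = [-7/25 24/25 0; 8/25 7/75 0; 0 0 1]
M⁻¹ · (-13/5, -9/5)ᵀ = (-1, -1)ᵀ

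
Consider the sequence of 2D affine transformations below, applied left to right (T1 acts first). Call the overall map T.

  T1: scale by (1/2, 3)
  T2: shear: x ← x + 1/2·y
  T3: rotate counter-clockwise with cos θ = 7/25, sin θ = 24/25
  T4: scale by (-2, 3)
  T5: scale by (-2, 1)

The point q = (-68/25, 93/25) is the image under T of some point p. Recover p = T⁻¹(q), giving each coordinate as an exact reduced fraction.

T1 = [1/2 0 0; 0 3 0; 0 0 1]
T2·T1 = [1/2 3/2 0; 0 3 0; 0 0 1]
T3·…·T1 = [7/50 -123/50 0; 12/25 57/25 0; 0 0 1]
T4·…·T1 = [-7/25 123/25 0; 36/25 171/25 0; 0 0 1]
T5·…·T1 = [14/25 -246/25 0; 36/25 171/25 0; 0 0 1]
det M = 18; M⁻¹ = [19/50 41/75 0; -2/25 7/225 0; 0 0 1]
M⁻¹ · (-68/25, 93/25)ᵀ = (1, 1/3)ᵀ

p = (1, 1/3)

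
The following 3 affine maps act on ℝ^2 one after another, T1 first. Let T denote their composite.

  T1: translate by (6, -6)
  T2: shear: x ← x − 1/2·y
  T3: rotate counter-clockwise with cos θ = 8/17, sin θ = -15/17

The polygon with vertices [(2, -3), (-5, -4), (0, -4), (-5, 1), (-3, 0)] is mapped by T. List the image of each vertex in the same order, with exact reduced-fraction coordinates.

image vertices: (-35/17, -519/34), (-6, -10), (-62/17, -245/17), (-47/17, -185/34), (-42/17, -138/17)

T1 translate by (6, -6): (2, -3) → (8, -9); (-5, -4) → (1, -10); (0, -4) → (6, -10); (-5, 1) → (1, -5); (-3, 0) → (3, -6)
T2 shear: x ← x − 1/2·y: (8, -9) → (25/2, -9); (1, -10) → (6, -10); (6, -10) → (11, -10); (1, -5) → (7/2, -5); (3, -6) → (6, -6)
T3 rotate counter-clockwise with cos θ = 8/17, sin θ = -15/17: (25/2, -9) → (-35/17, -519/34); (6, -10) → (-6, -10); (11, -10) → (-62/17, -245/17); (7/2, -5) → (-47/17, -185/34); (6, -6) → (-42/17, -138/17)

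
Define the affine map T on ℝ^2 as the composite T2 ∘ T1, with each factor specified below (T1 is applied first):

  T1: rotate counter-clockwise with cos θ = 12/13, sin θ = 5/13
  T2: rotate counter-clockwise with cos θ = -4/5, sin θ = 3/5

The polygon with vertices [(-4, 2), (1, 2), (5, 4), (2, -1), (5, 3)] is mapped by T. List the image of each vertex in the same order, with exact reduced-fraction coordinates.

image vertices: (44/13, -38/13), (-19/13, -22/13), (-379/65, -172/65), (-22/13, 19/13), (-363/65, -109/65)

T1 rotate counter-clockwise with cos θ = 12/13, sin θ = 5/13: (-4, 2) → (-58/13, 4/13); (1, 2) → (2/13, 29/13); (5, 4) → (40/13, 73/13); (2, -1) → (29/13, -2/13); (5, 3) → (45/13, 61/13)
T2 rotate counter-clockwise with cos θ = -4/5, sin θ = 3/5: (-58/13, 4/13) → (44/13, -38/13); (2/13, 29/13) → (-19/13, -22/13); (40/13, 73/13) → (-379/65, -172/65); (29/13, -2/13) → (-22/13, 19/13); (45/13, 61/13) → (-363/65, -109/65)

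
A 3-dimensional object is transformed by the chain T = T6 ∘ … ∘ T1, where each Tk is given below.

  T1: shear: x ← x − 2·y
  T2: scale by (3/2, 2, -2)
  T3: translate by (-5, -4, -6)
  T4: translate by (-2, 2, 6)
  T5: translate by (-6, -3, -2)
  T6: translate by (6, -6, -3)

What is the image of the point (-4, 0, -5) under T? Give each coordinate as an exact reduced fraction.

T(p) = (-13, -11, 5)

T1 shear: x ← x − 2·y: (-4, 0, -5) → (-4, 0, -5)
T2 scale by (3/2, 2, -2): (-4, 0, -5) → (-6, 0, 10)
T3 translate by (-5, -4, -6): (-6, 0, 10) → (-11, -4, 4)
T4 translate by (-2, 2, 6): (-11, -4, 4) → (-13, -2, 10)
T5 translate by (-6, -3, -2): (-13, -2, 10) → (-19, -5, 8)
T6 translate by (6, -6, -3): (-19, -5, 8) → (-13, -11, 5)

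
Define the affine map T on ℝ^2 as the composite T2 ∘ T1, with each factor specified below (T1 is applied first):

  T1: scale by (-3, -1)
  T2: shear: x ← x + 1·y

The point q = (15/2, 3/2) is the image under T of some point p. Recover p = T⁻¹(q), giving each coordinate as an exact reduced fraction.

T1 = [-3 0 0; 0 -1 0; 0 0 1]
T2·T1 = [-3 -1 0; 0 -1 0; 0 0 1]
det M = 3; M⁻¹ = [-1/3 1/3 0; 0 -1 0; 0 0 1]
M⁻¹ · (15/2, 3/2)ᵀ = (-2, -3/2)ᵀ

p = (-2, -3/2)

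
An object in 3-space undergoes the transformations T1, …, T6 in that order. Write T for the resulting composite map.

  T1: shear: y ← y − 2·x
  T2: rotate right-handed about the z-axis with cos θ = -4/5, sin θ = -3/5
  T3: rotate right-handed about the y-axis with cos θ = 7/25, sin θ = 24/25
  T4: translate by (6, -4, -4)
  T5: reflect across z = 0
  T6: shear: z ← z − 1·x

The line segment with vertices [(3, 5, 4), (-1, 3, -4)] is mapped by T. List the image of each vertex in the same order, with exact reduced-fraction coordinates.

T1 shear: y ← y − 2·x: (3, 5, 4) → (3, -1, 4); (-1, 3, -4) → (-1, 5, -4)
T2 rotate right-handed about the z-axis with cos θ = -4/5, sin θ = -3/5: (3, -1, 4) → (-3, -1, 4); (-1, 5, -4) → (19/5, -17/5, -4)
T3 rotate right-handed about the y-axis with cos θ = 7/25, sin θ = 24/25: (-3, -1, 4) → (3, -1, 4); (19/5, -17/5, -4) → (-347/125, -17/5, -596/125)
T4 translate by (6, -4, -4): (3, -1, 4) → (9, -5, 0); (-347/125, -17/5, -596/125) → (403/125, -37/5, -1096/125)
T5 reflect across z = 0: (9, -5, 0) → (9, -5, 0); (403/125, -37/5, -1096/125) → (403/125, -37/5, 1096/125)
T6 shear: z ← z − 1·x: (9, -5, 0) → (9, -5, -9); (403/125, -37/5, 1096/125) → (403/125, -37/5, 693/125)

image vertices: (9, -5, -9), (403/125, -37/5, 693/125)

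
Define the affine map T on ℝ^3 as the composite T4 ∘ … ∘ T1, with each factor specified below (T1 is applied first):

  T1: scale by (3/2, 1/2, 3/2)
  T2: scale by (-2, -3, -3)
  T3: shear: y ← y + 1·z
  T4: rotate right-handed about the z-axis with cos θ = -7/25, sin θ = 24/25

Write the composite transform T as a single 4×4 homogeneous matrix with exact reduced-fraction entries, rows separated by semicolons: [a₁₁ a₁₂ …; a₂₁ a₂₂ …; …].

T = [21/25 36/25 108/25 0; -72/25 21/50 63/50 0; 0 0 -9/2 0; 0 0 0 1]

T1 = [3/2 0 0 0; 0 1/2 0 0; 0 0 3/2 0; 0 0 0 1]
T2·T1 = [-3 0 0 0; 0 -3/2 0 0; 0 0 -9/2 0; 0 0 0 1]
T3·…·T1 = [-3 0 0 0; 0 -3/2 -9/2 0; 0 0 -9/2 0; 0 0 0 1]
T4·…·T1 = [21/25 36/25 108/25 0; -72/25 21/50 63/50 0; 0 0 -9/2 0; 0 0 0 1]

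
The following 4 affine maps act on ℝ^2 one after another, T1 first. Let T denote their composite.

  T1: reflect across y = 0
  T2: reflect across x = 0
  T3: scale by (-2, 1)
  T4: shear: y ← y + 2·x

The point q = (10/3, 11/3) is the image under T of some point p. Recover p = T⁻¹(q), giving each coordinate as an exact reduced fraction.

T1 = [1 0 0; 0 -1 0; 0 0 1]
T2·T1 = [-1 0 0; 0 -1 0; 0 0 1]
T3·…·T1 = [2 0 0; 0 -1 0; 0 0 1]
T4·…·T1 = [2 0 0; 4 -1 0; 0 0 1]
det M = -2; M⁻¹ = [1/2 0 0; 2 -1 0; 0 0 1]
M⁻¹ · (10/3, 11/3)ᵀ = (5/3, 3)ᵀ

p = (5/3, 3)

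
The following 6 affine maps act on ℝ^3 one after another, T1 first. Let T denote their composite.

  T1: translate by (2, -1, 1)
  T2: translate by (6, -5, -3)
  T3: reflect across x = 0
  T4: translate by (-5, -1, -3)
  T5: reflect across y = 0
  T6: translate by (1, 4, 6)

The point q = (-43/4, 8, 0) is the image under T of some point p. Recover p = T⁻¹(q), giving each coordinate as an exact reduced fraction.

p = (-5/4, 3, -1)

T1 = [1 0 0 2; 0 1 0 -1; 0 0 1 1; 0 0 0 1]
T2·T1 = [1 0 0 8; 0 1 0 -6; 0 0 1 -2; 0 0 0 1]
T3·…·T1 = [-1 0 0 -8; 0 1 0 -6; 0 0 1 -2; 0 0 0 1]
T4·…·T1 = [-1 0 0 -13; 0 1 0 -7; 0 0 1 -5; 0 0 0 1]
T5·…·T1 = [-1 0 0 -13; 0 -1 0 7; 0 0 1 -5; 0 0 0 1]
T6·…·T1 = [-1 0 0 -12; 0 -1 0 11; 0 0 1 1; 0 0 0 1]
det M = 1; M⁻¹ = [-1 0 0 -12; 0 -1 0 11; 0 0 1 -1; 0 0 0 1]
M⁻¹ · (-43/4, 8, 0)ᵀ = (-5/4, 3, -1)ᵀ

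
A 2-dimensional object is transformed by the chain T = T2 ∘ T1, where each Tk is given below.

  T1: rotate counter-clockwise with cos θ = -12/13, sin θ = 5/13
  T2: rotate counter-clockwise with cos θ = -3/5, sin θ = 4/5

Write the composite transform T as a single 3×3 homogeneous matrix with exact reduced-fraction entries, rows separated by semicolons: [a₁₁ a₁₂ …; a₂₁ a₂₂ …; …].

T1 = [-12/13 -5/13 0; 5/13 -12/13 0; 0 0 1]
T2·T1 = [16/65 63/65 0; -63/65 16/65 0; 0 0 1]

T = [16/65 63/65 0; -63/65 16/65 0; 0 0 1]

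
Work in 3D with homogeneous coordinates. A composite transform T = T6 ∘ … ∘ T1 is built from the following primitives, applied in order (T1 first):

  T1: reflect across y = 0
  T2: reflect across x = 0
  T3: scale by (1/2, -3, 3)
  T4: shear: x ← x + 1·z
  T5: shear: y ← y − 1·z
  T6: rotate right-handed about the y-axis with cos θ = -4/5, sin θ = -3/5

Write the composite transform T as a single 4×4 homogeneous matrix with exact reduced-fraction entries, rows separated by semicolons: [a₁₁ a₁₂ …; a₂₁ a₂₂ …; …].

T = [2/5 0 -21/5 0; 0 3 -3 0; -3/10 0 -3/5 0; 0 0 0 1]

T1 = [1 0 0 0; 0 -1 0 0; 0 0 1 0; 0 0 0 1]
T2·T1 = [-1 0 0 0; 0 -1 0 0; 0 0 1 0; 0 0 0 1]
T3·…·T1 = [-1/2 0 0 0; 0 3 0 0; 0 0 3 0; 0 0 0 1]
T4·…·T1 = [-1/2 0 3 0; 0 3 0 0; 0 0 3 0; 0 0 0 1]
T5·…·T1 = [-1/2 0 3 0; 0 3 -3 0; 0 0 3 0; 0 0 0 1]
T6·…·T1 = [2/5 0 -21/5 0; 0 3 -3 0; -3/10 0 -3/5 0; 0 0 0 1]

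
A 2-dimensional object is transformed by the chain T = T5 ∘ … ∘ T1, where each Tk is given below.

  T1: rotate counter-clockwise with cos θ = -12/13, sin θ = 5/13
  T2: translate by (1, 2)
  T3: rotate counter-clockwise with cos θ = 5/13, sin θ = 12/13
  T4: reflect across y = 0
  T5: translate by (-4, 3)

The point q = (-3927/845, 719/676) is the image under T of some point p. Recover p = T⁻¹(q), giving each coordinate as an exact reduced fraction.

T1 = [-12/13 -5/13 0; 5/13 -12/13 0; 0 0 1]
T2·T1 = [-12/13 -5/13 1; 5/13 -12/13 2; 0 0 1]
T3·…·T1 = [-120/169 119/169 -19/13; -119/169 -120/169 22/13; 0 0 1]
T4·…·T1 = [-120/169 119/169 -19/13; 119/169 120/169 -22/13; 0 0 1]
T5·…·T1 = [-120/169 119/169 -71/13; 119/169 120/169 17/13; 0 0 1]
det M = -1; M⁻¹ = [-120/169 119/169 -811/169; 119/169 120/169 493/169; 0 0 1]
M⁻¹ · (-3927/845, 719/676)ᵀ = (-3/4, 2/5)ᵀ

p = (-3/4, 2/5)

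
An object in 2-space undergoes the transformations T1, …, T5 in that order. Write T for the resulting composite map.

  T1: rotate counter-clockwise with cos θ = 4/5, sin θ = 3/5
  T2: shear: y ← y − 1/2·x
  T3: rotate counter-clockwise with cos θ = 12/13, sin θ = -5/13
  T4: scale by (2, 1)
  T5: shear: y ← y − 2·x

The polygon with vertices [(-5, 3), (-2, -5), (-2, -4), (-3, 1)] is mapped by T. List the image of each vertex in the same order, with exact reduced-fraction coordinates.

T1 rotate counter-clockwise with cos θ = 4/5, sin θ = 3/5: (-5, 3) → (-29/5, -3/5); (-2, -5) → (7/5, -26/5); (-2, -4) → (4/5, -22/5); (-3, 1) → (-3, -1)
T2 shear: y ← y − 1/2·x: (-29/5, -3/5) → (-29/5, 23/10); (7/5, -26/5) → (7/5, -59/10); (4/5, -22/5) → (4/5, -24/5); (-3, -1) → (-3, 1/2)
T3 rotate counter-clockwise with cos θ = 12/13, sin θ = -5/13: (-29/5, 23/10) → (-581/130, 283/65); (7/5, -59/10) → (-127/130, -389/65); (4/5, -24/5) → (-72/65, -308/65); (-3, 1/2) → (-67/26, 21/13)
T4 scale by (2, 1): (-581/130, 283/65) → (-581/65, 283/65); (-127/130, -389/65) → (-127/65, -389/65); (-72/65, -308/65) → (-144/65, -308/65); (-67/26, 21/13) → (-67/13, 21/13)
T5 shear: y ← y − 2·x: (-581/65, 283/65) → (-581/65, 289/13); (-127/65, -389/65) → (-127/65, -27/13); (-144/65, -308/65) → (-144/65, -4/13); (-67/13, 21/13) → (-67/13, 155/13)

image vertices: (-581/65, 289/13), (-127/65, -27/13), (-144/65, -4/13), (-67/13, 155/13)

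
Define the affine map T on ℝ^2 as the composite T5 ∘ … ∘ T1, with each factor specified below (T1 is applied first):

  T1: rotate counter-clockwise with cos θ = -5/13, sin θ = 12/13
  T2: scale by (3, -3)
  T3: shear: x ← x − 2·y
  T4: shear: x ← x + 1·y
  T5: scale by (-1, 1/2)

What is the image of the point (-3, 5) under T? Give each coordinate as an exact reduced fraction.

T1 rotate counter-clockwise with cos θ = -5/13, sin θ = 12/13: (-3, 5) → (-45/13, -61/13)
T2 scale by (3, -3): (-45/13, -61/13) → (-135/13, 183/13)
T3 shear: x ← x − 2·y: (-135/13, 183/13) → (-501/13, 183/13)
T4 shear: x ← x + 1·y: (-501/13, 183/13) → (-318/13, 183/13)
T5 scale by (-1, 1/2): (-318/13, 183/13) → (318/13, 183/26)

T(p) = (318/13, 183/26)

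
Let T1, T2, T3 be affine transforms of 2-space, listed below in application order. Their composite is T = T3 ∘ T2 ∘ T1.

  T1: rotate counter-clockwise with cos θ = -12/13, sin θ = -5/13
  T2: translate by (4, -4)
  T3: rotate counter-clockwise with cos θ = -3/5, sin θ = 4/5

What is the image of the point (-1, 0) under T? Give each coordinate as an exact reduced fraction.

T1 rotate counter-clockwise with cos θ = -12/13, sin θ = -5/13: (-1, 0) → (12/13, 5/13)
T2 translate by (4, -4): (12/13, 5/13) → (64/13, -47/13)
T3 rotate counter-clockwise with cos θ = -3/5, sin θ = 4/5: (64/13, -47/13) → (-4/65, 397/65)

T(p) = (-4/65, 397/65)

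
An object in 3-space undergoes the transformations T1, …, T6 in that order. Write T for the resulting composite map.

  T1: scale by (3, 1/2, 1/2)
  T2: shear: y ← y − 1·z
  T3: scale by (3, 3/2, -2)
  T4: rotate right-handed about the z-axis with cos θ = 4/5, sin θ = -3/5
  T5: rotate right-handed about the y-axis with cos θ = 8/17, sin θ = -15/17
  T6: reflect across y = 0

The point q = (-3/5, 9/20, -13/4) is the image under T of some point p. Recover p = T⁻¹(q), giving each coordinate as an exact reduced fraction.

p = (-1/4, -2, 1)

T1 = [3 0 0 0; 0 1/2 0 0; 0 0 1/2 0; 0 0 0 1]
T2·T1 = [3 0 0 0; 0 1/2 -1/2 0; 0 0 1/2 0; 0 0 0 1]
T3·…·T1 = [9 0 0 0; 0 3/4 -3/4 0; 0 0 -1 0; 0 0 0 1]
T4·…·T1 = [36/5 9/20 -9/20 0; -27/5 3/5 -3/5 0; 0 0 -1 0; 0 0 0 1]
T5·…·T1 = [288/85 18/85 57/85 0; -27/5 3/5 -3/5 0; 108/17 27/68 -59/68 0; 0 0 0 1]
T6·…·T1 = [288/85 18/85 57/85 0; 27/5 -3/5 3/5 0; 108/17 27/68 -59/68 0; 0 0 0 1]
det M = 27/4; M⁻¹ = [32/765 1/15 4/51 0; 107/85 -16/15 4/17 0; 15/17 0 -8/17 0; 0 0 0 1]
M⁻¹ · (-3/5, 9/20, -13/4)ᵀ = (-1/4, -2, 1)ᵀ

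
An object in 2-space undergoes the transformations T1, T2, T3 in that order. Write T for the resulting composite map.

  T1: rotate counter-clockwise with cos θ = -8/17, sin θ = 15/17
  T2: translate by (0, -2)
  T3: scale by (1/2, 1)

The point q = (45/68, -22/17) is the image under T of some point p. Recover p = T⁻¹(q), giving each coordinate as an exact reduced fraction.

T1 = [-8/17 -15/17 0; 15/17 -8/17 0; 0 0 1]
T2·T1 = [-8/17 -15/17 0; 15/17 -8/17 -2; 0 0 1]
T3·…·T1 = [-4/17 -15/34 0; 15/17 -8/17 -2; 0 0 1]
det M = 1/2; M⁻¹ = [-16/17 15/17 30/17; -30/17 -8/17 -16/17; 0 0 1]
M⁻¹ · (45/68, -22/17)ᵀ = (0, -3/2)ᵀ

p = (0, -3/2)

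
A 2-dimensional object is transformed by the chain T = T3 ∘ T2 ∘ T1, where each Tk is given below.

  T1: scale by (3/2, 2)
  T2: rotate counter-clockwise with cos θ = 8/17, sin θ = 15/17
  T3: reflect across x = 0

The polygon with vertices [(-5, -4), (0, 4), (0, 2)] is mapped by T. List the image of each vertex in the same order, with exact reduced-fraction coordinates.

T1 scale by (3/2, 2): (-5, -4) → (-15/2, -8); (0, 4) → (0, 8); (0, 2) → (0, 4)
T2 rotate counter-clockwise with cos θ = 8/17, sin θ = 15/17: (-15/2, -8) → (60/17, -353/34); (0, 8) → (-120/17, 64/17); (0, 4) → (-60/17, 32/17)
T3 reflect across x = 0: (60/17, -353/34) → (-60/17, -353/34); (-120/17, 64/17) → (120/17, 64/17); (-60/17, 32/17) → (60/17, 32/17)

image vertices: (-60/17, -353/34), (120/17, 64/17), (60/17, 32/17)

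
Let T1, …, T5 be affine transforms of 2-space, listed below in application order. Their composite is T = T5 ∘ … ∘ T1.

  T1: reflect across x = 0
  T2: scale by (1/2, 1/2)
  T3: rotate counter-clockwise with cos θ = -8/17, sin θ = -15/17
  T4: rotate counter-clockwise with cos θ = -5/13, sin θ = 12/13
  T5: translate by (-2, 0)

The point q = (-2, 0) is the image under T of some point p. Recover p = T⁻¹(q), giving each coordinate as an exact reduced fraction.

T1 = [-1 0 0; 0 1 0; 0 0 1]
T2·T1 = [-1/2 0 0; 0 1/2 0; 0 0 1]
T3·…·T1 = [4/17 15/34 0; 15/34 -4/17 0; 0 0 1]
T4·…·T1 = [-110/221 21/442 0; 21/442 110/221 0; 0 0 1]
T5·…·T1 = [-110/221 21/442 -2; 21/442 110/221 0; 0 0 1]
det M = -1/4; M⁻¹ = [-440/221 42/221 -880/221; 42/221 440/221 84/221; 0 0 1]
M⁻¹ · (-2, 0)ᵀ = (0, 0)ᵀ

p = (0, 0)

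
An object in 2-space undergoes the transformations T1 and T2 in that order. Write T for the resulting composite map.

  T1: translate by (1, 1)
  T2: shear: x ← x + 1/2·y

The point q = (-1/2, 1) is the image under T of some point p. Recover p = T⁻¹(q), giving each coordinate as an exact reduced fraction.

p = (-2, 0)

T1 = [1 0 1; 0 1 1; 0 0 1]
T2·T1 = [1 1/2 3/2; 0 1 1; 0 0 1]
det M = 1; M⁻¹ = [1 -1/2 -1; 0 1 -1; 0 0 1]
M⁻¹ · (-1/2, 1)ᵀ = (-2, 0)ᵀ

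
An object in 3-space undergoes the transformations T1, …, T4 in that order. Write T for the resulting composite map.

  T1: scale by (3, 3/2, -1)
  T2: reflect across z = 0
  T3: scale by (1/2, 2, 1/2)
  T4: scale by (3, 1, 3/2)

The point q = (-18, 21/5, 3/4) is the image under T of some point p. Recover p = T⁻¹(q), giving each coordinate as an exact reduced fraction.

T1 = [3 0 0 0; 0 3/2 0 0; 0 0 -1 0; 0 0 0 1]
T2·T1 = [3 0 0 0; 0 3/2 0 0; 0 0 1 0; 0 0 0 1]
T3·…·T1 = [3/2 0 0 0; 0 3 0 0; 0 0 1/2 0; 0 0 0 1]
T4·…·T1 = [9/2 0 0 0; 0 3 0 0; 0 0 3/4 0; 0 0 0 1]
det M = 81/8; M⁻¹ = [2/9 0 0 0; 0 1/3 0 0; 0 0 4/3 0; 0 0 0 1]
M⁻¹ · (-18, 21/5, 3/4)ᵀ = (-4, 7/5, 1)ᵀ

p = (-4, 7/5, 1)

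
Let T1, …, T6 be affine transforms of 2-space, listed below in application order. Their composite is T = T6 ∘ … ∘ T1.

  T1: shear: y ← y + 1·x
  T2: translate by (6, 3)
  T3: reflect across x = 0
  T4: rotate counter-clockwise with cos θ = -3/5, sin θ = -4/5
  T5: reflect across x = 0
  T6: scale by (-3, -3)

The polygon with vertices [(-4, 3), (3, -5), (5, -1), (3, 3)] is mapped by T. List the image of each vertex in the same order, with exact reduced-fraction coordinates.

image vertices: (42/5, -6/5), (93/5, -99/5), (183/5, -69/5), (189/5, -27/5)

T1 shear: y ← y + 1·x: (-4, 3) → (-4, -1); (3, -5) → (3, -2); (5, -1) → (5, 4); (3, 3) → (3, 6)
T2 translate by (6, 3): (-4, -1) → (2, 2); (3, -2) → (9, 1); (5, 4) → (11, 7); (3, 6) → (9, 9)
T3 reflect across x = 0: (2, 2) → (-2, 2); (9, 1) → (-9, 1); (11, 7) → (-11, 7); (9, 9) → (-9, 9)
T4 rotate counter-clockwise with cos θ = -3/5, sin θ = -4/5: (-2, 2) → (14/5, 2/5); (-9, 1) → (31/5, 33/5); (-11, 7) → (61/5, 23/5); (-9, 9) → (63/5, 9/5)
T5 reflect across x = 0: (14/5, 2/5) → (-14/5, 2/5); (31/5, 33/5) → (-31/5, 33/5); (61/5, 23/5) → (-61/5, 23/5); (63/5, 9/5) → (-63/5, 9/5)
T6 scale by (-3, -3): (-14/5, 2/5) → (42/5, -6/5); (-31/5, 33/5) → (93/5, -99/5); (-61/5, 23/5) → (183/5, -69/5); (-63/5, 9/5) → (189/5, -27/5)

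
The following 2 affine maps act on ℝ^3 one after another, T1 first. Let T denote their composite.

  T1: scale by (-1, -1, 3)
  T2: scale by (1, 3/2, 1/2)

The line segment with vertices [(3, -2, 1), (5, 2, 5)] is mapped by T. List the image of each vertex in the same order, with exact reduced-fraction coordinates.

T1 scale by (-1, -1, 3): (3, -2, 1) → (-3, 2, 3); (5, 2, 5) → (-5, -2, 15)
T2 scale by (1, 3/2, 1/2): (-3, 2, 3) → (-3, 3, 3/2); (-5, -2, 15) → (-5, -3, 15/2)

image vertices: (-3, 3, 3/2), (-5, -3, 15/2)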